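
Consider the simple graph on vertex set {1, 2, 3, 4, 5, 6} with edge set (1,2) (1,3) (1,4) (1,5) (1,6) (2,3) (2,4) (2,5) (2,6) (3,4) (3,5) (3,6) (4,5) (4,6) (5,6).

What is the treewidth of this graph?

5

A width-5 tree decomposition is:
Bags: B1 = {1, 2, 3, 4, 5, 6}
Tree: (single bag)
A single bag containing all 6 vertices is trivially a valid decomposition of width 5. For the lower bound, the 6 vertices {1, 2, 3, 4, 5, 6} are pairwise adjacent, and any tree decomposition puts a clique entirely inside one bag — forcing width ≥ 5. The upper and lower bounds meet at 5, so that is the treewidth.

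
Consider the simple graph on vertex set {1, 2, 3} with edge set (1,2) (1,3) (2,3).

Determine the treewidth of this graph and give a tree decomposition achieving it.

With just one bag of size 3, the width is 3 − 1 = 2, so tw(G) ≤ 2. Conversely, {1, 2, 3} is a clique of size 3, and the vertices of any clique must share a bag in every tree decomposition; so some bag has ≥ 3 vertices and tw(G) ≥ 2. Therefore the treewidth is 2.

Treewidth 2.
One such decomposition:
Bags: B1 = {1, 2, 3}
Tree: (single bag)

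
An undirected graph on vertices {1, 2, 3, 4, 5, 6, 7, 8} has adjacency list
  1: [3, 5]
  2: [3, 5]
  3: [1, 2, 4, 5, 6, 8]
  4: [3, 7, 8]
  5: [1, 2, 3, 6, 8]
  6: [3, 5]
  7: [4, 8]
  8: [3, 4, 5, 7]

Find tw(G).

2

A width-2 tree decomposition is:
Bags: B1 = {3, 5, 8}  B2 = {3, 4, 8}  B3 = {3, 5, 6}  B4 = {2, 3, 5}  B5 = {4, 7, 8}  B6 = {1, 3, 5}
Tree: B1–B2, B1–B3, B1–B4, B2–B5, B4–B6
The largest bag has 3 vertices, giving width 2; this decomposition certifies tw(G) ≤ 2. For the lower bound, the 3 vertices {3, 4, 8} are pairwise adjacent, and any tree decomposition puts a clique entirely inside one bag — forcing width ≥ 2. Therefore the treewidth is 2.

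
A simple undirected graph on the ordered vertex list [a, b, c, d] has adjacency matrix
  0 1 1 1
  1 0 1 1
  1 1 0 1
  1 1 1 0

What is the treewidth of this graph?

A width-3 tree decomposition is:
Bags: B1 = {a, b, c, d}
Tree: (single bag)
A single bag containing all 4 vertices is trivially a valid decomposition of width 3. For the lower bound, the 4 vertices {a, b, c, d} are pairwise adjacent, and any tree decomposition puts a clique entirely inside one bag — forcing width ≥ 3. Combining the bounds, tw(G) = 3.

3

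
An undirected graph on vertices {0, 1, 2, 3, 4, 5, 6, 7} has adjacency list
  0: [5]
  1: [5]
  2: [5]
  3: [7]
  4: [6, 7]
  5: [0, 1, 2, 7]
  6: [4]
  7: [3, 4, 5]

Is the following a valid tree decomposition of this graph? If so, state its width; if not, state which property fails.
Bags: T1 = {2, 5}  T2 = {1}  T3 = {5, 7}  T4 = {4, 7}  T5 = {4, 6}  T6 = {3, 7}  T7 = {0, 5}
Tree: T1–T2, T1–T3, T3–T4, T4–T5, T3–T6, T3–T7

No — edge (5,1) lies in no bag.

A tree decomposition must satisfy three properties: every vertex lies in some bag; for every edge, both endpoints lie together in some bag; and for every vertex, the bags containing it form a connected subtree. Here edge (5,1) lies in no bag, so the decomposition is invalid.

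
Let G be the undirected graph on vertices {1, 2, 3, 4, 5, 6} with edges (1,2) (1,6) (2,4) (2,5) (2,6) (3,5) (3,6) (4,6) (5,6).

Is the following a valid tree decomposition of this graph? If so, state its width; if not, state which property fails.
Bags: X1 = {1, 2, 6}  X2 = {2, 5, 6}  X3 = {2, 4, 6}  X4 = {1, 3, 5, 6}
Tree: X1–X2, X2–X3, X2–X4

A tree decomposition must satisfy three properties: every vertex lies in some bag; for every edge, both endpoints lie together in some bag; and for every vertex, the bags containing it form a connected subtree. Here bags containing vertex 1 are not connected in the tree, so the decomposition is invalid.

No — bags containing vertex 1 are not connected in the tree.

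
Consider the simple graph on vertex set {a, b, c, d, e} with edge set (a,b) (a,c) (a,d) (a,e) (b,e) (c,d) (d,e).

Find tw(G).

A width-2 tree decomposition is:
Bags: B1 = {a, d, e}  B2 = {a, c, d}  B3 = {a, b, e}
Tree: B1–B2, B1–B3
The largest bag has 3 vertices, giving width 2; this decomposition certifies tw(G) ≤ 2. Conversely, {a, d, e} is a clique of size 3, and the vertices of any clique must share a bag in every tree decomposition; so some bag has ≥ 3 vertices and tw(G) ≥ 2. Combining the bounds, tw(G) = 2.

2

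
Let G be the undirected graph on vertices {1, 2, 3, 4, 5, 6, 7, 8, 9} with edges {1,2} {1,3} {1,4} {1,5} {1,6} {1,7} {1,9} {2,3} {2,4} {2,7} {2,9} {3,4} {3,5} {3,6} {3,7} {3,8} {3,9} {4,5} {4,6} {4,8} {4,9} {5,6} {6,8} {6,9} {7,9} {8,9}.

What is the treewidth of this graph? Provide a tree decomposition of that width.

Treewidth 4.
One optimal decomposition is:
Bags: B1 = {1, 3, 4, 6, 9}  B2 = {1, 3, 4, 5, 6}  B3 = {1, 2, 3, 4, 9}  B4 = {1, 2, 3, 7, 9}  B5 = {3, 4, 6, 8, 9}
Tree: B1–B2, B1–B3, B3–B4, B1–B5

The largest bag has 5 vertices, giving width 4; this decomposition certifies tw(G) ≤ 4. On the other hand G contains the 5-clique {3, 4, 6, 8, 9}. A clique must lie in a single bag of any decomposition, so no decomposition can have width below 4. Hence tw(G) = 4 exactly.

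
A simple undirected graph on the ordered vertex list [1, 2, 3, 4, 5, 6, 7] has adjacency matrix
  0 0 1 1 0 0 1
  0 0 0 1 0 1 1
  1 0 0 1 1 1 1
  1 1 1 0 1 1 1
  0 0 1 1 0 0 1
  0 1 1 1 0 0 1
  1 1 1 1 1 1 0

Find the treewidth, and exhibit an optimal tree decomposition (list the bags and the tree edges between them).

Treewidth 3.
Bags: B1 = {3, 4, 6, 7}  B2 = {1, 3, 4, 7}  B3 = {2, 4, 6, 7}  B4 = {3, 4, 5, 7}
Tree: B1–B2, B1–B3, B2–B4

The largest bag has 4 vertices, giving width 3; this decomposition certifies tw(G) ≤ 3. Conversely, {2, 4, 6, 7} is a clique of size 4, and the vertices of any clique must share a bag in every tree decomposition; so some bag has ≥ 4 vertices and tw(G) ≥ 3. Therefore the treewidth is 3.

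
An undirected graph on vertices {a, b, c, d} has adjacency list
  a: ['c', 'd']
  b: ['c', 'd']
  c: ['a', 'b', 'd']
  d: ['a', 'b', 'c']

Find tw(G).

2

A width-2 tree decomposition is:
Bags: B1 = {a, c, d}  B2 = {b, c, d}
Tree: B1–B2
Every bag has size at most 3, so the width is 3 − 1 = 2 and tw(G) ≤ 2. On the other hand G contains the 3-clique {a, c, d}. A clique must lie in a single bag of any decomposition, so no decomposition can have width below 2. The upper and lower bounds meet at 2, so that is the treewidth.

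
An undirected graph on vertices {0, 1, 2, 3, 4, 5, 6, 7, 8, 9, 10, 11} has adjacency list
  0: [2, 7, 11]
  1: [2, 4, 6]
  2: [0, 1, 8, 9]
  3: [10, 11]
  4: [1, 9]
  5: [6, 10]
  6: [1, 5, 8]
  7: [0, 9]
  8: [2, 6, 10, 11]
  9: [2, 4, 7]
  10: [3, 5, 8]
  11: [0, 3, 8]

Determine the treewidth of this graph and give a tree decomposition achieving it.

Treewidth 3.
One such decomposition:
Bags: B1 = {3, 5, 10, 11}  B2 = {5, 8, 10, 11}  B3 = {5, 6, 8, 11}  B4 = {0, 6, 8, 11}  B5 = {0, 2, 6, 8}  B6 = {0, 1, 2, 6}  B7 = {0, 1, 2, 7}  B8 = {1, 2, 7, 9}  B9 = {1, 4, 7, 9}
Tree: B1–B2, B2–B3, B3–B4, B4–B5, B5–B6, B6–B7, B7–B8, B8–B9

Each bag holds 4 vertices, so the decomposition has width 3, which upper-bounds the treewidth. For the lower bound: the 4 vertex sets {3,5,10}, {11}, {8}, {0,1,2,6} are disjoint, each induces a connected subgraph, and every pair is joined by at least one edge of G. Contracting each set to a single vertex therefore yields K_{4} as a minor, and since treewidth is minor-monotone, tw(G) ≥ tw(K_{4}) = 3. The upper and lower bounds meet at 3, so that is the treewidth.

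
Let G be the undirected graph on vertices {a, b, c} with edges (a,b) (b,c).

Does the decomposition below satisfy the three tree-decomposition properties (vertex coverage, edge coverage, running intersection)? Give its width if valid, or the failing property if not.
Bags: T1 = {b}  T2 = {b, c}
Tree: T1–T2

No — vertex a appears in no bag.

A tree decomposition must satisfy three properties: every vertex lies in some bag; for every edge, both endpoints lie together in some bag; and for every vertex, the bags containing it form a connected subtree. Here vertex a appears in no bag, so the decomposition is invalid.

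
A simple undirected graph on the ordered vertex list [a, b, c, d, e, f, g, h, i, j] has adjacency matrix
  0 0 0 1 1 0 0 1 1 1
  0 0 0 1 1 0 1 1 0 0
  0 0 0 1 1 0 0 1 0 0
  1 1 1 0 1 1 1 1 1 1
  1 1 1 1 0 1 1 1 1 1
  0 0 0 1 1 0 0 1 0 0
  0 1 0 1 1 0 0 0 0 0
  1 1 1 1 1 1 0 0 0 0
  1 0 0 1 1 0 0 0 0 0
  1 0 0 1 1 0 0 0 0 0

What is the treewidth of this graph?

3

A width-3 tree decomposition is:
Bags: B1 = {d, e, f, h}  B2 = {a, d, e, h}  B3 = {b, d, e, h}  B4 = {b, d, e, g}  B5 = {c, d, e, h}  B6 = {a, d, e, j}  B7 = {a, d, e, i}
Tree: B1–B2, B2–B3, B3–B4, B2–B5, B2–B6, B2–B7
Every bag has size at most 4, so the width is 4 − 1 = 3 and tw(G) ≤ 3. On the other hand G contains the 4-clique {b, d, e, g}. A clique must lie in a single bag of any decomposition, so no decomposition can have width below 3. Combining the bounds, tw(G) = 3.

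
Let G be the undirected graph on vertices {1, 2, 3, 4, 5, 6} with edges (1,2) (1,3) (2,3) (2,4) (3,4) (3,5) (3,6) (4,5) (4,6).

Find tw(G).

2

A width-2 tree decomposition is:
Bags: B1 = {3, 4, 5}  B2 = {3, 4, 6}  B3 = {2, 3, 4}  B4 = {1, 2, 3}
Tree: B1–B2, B1–B3, B3–B4
Each bag holds 3 vertices, so the decomposition has width 2, which upper-bounds the treewidth. Conversely, {1, 2, 3} is a clique of size 3, and the vertices of any clique must share a bag in every tree decomposition; so some bag has ≥ 3 vertices and tw(G) ≥ 2. Hence tw(G) = 2 exactly.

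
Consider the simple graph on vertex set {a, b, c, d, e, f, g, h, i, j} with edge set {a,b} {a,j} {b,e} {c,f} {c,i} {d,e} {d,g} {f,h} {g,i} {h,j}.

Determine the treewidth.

2

A width-2 tree decomposition is:
Bags: B1 = {c, f, i}  B2 = {f, g, i}  B3 = {d, f, g}  B4 = {d, e, f}  B5 = {b, e, f}  B6 = {a, b, f}  B7 = {a, f, j}  B8 = {f, h, j}
Tree: B1–B2, B2–B3, B3–B4, B4–B5, B5–B6, B6–B7, B7–B8
The largest bag has 3 vertices, giving width 2; this decomposition certifies tw(G) ≤ 2. For the lower bound, G contains the cycle f–c–i–g–d–e–b–a–j–h–f, so G is not a forest; only forests have treewidth ≤ 1, hence tw(G) ≥ 2. The upper and lower bounds meet at 2, so that is the treewidth.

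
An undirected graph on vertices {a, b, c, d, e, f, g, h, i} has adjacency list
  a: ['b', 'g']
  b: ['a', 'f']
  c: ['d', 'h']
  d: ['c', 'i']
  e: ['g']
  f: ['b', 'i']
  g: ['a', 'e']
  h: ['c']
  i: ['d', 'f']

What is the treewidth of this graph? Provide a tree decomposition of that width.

Treewidth 1.
One optimal decomposition is:
Bags: B1 = {c, h}  B2 = {c, d}  B3 = {d, i}  B4 = {f, i}  B5 = {b, f}  B6 = {a, b}  B7 = {a, g}  B8 = {e, g}
Tree: B1–B2, B2–B3, B3–B4, B4–B5, B5–B6, B6–B7, B7–B8

Every bag has size at most 2, so the width is 2 − 1 = 1 and tw(G) ≤ 1. Since G has at least one edge (e.g. h–c), it is not an edgeless graph, so tw(G) ≥ 1. Therefore the treewidth is 1.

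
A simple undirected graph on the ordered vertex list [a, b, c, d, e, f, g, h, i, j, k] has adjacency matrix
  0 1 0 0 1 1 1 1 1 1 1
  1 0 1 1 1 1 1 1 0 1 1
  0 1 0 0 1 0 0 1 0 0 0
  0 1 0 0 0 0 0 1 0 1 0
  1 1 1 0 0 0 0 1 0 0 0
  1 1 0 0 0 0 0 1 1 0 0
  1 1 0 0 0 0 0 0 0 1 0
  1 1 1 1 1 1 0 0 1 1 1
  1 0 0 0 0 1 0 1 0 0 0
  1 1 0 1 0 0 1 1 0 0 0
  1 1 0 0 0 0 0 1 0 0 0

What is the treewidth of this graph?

3

A width-3 tree decomposition is:
Bags: B1 = {a, b, e, h}  B2 = {a, b, h, j}  B3 = {a, b, h, k}  B4 = {b, c, e, h}  B5 = {a, b, f, h}  B6 = {a, f, h, i}  B7 = {a, b, g, j}  B8 = {b, d, h, j}
Tree: B1–B2, B2–B3, B1–B4, B2–B5, B5–B6, B2–B7, B2–B8
Every bag has size at most 4, so the width is 4 − 1 = 3 and tw(G) ≤ 3. Conversely, {a, b, g, j} is a clique of size 4, and the vertices of any clique must share a bag in every tree decomposition; so some bag has ≥ 4 vertices and tw(G) ≥ 3. Hence tw(G) = 3 exactly.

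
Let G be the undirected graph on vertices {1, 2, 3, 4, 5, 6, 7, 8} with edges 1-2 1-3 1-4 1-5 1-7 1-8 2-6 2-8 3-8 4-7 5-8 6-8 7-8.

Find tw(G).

A width-2 tree decomposition is:
Bags: B1 = {1, 7, 8}  B2 = {1, 5, 8}  B3 = {1, 2, 8}  B4 = {1, 3, 8}  B5 = {2, 6, 8}  B6 = {1, 4, 7}
Tree: B1–B2, B1–B3, B1–B4, B3–B5, B1–B6
Each bag holds 3 vertices, so the decomposition has width 2, which upper-bounds the treewidth. On the other hand G contains the 3-clique {1, 2, 8}. A clique must lie in a single bag of any decomposition, so no decomposition can have width below 2. Therefore the treewidth is 2.

2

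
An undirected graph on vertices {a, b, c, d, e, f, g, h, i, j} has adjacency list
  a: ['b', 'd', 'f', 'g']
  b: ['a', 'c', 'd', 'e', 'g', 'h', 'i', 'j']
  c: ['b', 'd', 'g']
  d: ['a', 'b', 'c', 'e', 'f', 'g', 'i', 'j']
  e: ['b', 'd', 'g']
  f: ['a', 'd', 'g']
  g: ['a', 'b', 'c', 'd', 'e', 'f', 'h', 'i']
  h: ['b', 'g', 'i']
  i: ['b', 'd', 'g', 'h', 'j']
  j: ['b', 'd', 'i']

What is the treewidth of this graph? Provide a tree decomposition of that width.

The largest bag has 4 vertices, giving width 3; this decomposition certifies tw(G) ≤ 3. Conversely, {a, d, f, g} is a clique of size 4, and the vertices of any clique must share a bag in every tree decomposition; so some bag has ≥ 4 vertices and tw(G) ≥ 3. Combining the bounds, tw(G) = 3.

Treewidth 3.
Bags: B1 = {b, g, h, i}  B2 = {b, d, g, i}  B3 = {b, d, i, j}  B4 = {a, b, d, g}  B5 = {b, d, e, g}  B6 = {a, d, f, g}  B7 = {b, c, d, g}
Tree: B1–B2, B2–B3, B2–B4, B4–B5, B4–B6, B5–B7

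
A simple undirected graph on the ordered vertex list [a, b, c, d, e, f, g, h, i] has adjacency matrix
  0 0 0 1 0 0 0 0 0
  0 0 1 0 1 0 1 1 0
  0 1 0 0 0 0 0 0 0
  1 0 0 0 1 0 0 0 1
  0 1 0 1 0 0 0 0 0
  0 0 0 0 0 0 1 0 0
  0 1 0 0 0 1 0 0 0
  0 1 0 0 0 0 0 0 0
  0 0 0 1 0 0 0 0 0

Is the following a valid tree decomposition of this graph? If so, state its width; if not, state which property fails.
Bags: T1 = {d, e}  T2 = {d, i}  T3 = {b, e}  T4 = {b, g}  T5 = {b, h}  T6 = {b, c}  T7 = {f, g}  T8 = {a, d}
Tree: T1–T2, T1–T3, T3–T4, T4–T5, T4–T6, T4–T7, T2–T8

Vertex coverage: the bags together contain {a, b, c, d, e, f, g, h, i}, the full vertex set. Edge coverage: each edge of G has both endpoints in at least one bag. Running intersection: for every vertex, the bags containing it form a connected subtree. All three properties hold, so this is a valid tree decomposition of width max|bag| − 1 = 1, and hence tw(G) ≤ 1.

Yes; width 1.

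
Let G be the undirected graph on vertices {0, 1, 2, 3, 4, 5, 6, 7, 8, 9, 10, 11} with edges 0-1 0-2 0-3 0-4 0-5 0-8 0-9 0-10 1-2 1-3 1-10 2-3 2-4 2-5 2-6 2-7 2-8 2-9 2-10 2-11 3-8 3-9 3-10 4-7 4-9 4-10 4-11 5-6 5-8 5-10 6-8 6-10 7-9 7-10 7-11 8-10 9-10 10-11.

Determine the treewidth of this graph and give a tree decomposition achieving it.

Treewidth 4.
One optimal decomposition is:
Bags: B1 = {0, 2, 3, 8, 10}  B2 = {0, 2, 3, 9, 10}  B3 = {0, 2, 5, 8, 10}  B4 = {0, 1, 2, 3, 10}  B5 = {0, 2, 4, 9, 10}  B6 = {2, 5, 6, 8, 10}  B7 = {2, 4, 7, 9, 10}  B8 = {2, 4, 7, 10, 11}
Tree: B1–B2, B1–B3, B1–B4, B2–B5, B3–B6, B5–B7, B7–B8

Every bag has size at most 5, so the width is 5 − 1 = 4 and tw(G) ≤ 4. Conversely, {0, 2, 3, 8, 10} is a clique of size 5, and the vertices of any clique must share a bag in every tree decomposition; so some bag has ≥ 5 vertices and tw(G) ≥ 4. Hence tw(G) = 4 exactly.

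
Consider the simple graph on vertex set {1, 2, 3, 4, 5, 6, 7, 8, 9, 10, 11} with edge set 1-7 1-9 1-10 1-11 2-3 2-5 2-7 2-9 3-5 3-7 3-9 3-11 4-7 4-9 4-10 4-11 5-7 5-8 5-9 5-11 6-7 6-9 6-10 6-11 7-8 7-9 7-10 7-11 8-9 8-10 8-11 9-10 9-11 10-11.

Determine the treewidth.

4

A width-4 tree decomposition is:
Bags: B1 = {7, 8, 9, 10, 11}  B2 = {5, 7, 8, 9, 11}  B3 = {1, 7, 9, 10, 11}  B4 = {3, 5, 7, 9, 11}  B5 = {4, 7, 9, 10, 11}  B6 = {6, 7, 9, 10, 11}  B7 = {2, 3, 5, 7, 9}
Tree: B1–B2, B1–B3, B2–B4, B3–B5, B5–B6, B4–B7
The largest bag has 5 vertices, giving width 4; this decomposition certifies tw(G) ≤ 4. For the lower bound, the 5 vertices {2, 3, 5, 7, 9} are pairwise adjacent, and any tree decomposition puts a clique entirely inside one bag — forcing width ≥ 4. Therefore the treewidth is 4.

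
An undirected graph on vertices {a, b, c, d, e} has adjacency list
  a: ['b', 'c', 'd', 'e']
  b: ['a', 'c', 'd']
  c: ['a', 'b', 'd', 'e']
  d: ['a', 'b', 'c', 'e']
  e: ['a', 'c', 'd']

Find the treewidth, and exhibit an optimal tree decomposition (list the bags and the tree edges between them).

Each bag holds 4 vertices, so the decomposition has width 3, which upper-bounds the treewidth. Conversely, {a, c, d, e} is a clique of size 4, and the vertices of any clique must share a bag in every tree decomposition; so some bag has ≥ 4 vertices and tw(G) ≥ 3. The upper and lower bounds meet at 3, so that is the treewidth.

Treewidth 3.
One optimal decomposition is:
Bags: B1 = {a, b, c, d}  B2 = {a, c, d, e}
Tree: B1–B2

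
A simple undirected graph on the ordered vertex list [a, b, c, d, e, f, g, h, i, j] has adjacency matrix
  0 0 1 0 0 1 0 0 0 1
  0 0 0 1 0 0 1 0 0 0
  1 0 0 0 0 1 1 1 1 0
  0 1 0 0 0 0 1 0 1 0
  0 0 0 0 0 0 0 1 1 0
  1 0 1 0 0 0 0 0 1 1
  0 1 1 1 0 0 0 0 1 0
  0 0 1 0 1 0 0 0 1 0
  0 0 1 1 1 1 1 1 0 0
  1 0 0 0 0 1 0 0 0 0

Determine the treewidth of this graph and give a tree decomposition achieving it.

Treewidth 2.
One optimal decomposition is:
Bags: B1 = {c, f, i}  B2 = {c, g, i}  B3 = {d, g, i}  B4 = {b, d, g}  B5 = {c, h, i}  B6 = {e, h, i}  B7 = {a, c, f}  B8 = {a, f, j}
Tree: B1–B2, B2–B3, B3–B4, B1–B5, B5–B6, B1–B7, B7–B8

The largest bag has 3 vertices, giving width 2; this decomposition certifies tw(G) ≤ 2. On the other hand G contains the 3-clique {a, f, j}. A clique must lie in a single bag of any decomposition, so no decomposition can have width below 2. Combining the bounds, tw(G) = 2.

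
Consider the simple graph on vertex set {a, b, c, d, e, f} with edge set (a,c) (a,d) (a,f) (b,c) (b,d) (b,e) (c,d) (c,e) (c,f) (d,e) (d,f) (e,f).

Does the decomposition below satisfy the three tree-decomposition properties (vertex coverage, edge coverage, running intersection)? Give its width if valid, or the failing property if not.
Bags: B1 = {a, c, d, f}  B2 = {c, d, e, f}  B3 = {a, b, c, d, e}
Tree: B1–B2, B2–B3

A tree decomposition must satisfy three properties: every vertex lies in some bag; for every edge, both endpoints lie together in some bag; and for every vertex, the bags containing it form a connected subtree. Here bags containing vertex a are not connected in the tree, so the decomposition is invalid.

No — bags containing vertex a are not connected in the tree.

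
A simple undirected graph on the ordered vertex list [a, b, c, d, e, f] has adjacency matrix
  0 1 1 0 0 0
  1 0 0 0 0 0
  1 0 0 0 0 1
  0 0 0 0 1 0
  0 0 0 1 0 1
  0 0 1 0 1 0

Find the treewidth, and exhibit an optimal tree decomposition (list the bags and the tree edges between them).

Every bag has size at most 2, so the width is 2 − 1 = 1 and tw(G) ≤ 1. Since G has at least one edge (e.g. b–a), it is not an edgeless graph, so tw(G) ≥ 1. Combining the bounds, tw(G) = 1.

Treewidth 1.
Bags: B1 = {a, b}  B2 = {a, c}  B3 = {c, f}  B4 = {e, f}  B5 = {d, e}
Tree: B1–B2, B2–B3, B3–B4, B4–B5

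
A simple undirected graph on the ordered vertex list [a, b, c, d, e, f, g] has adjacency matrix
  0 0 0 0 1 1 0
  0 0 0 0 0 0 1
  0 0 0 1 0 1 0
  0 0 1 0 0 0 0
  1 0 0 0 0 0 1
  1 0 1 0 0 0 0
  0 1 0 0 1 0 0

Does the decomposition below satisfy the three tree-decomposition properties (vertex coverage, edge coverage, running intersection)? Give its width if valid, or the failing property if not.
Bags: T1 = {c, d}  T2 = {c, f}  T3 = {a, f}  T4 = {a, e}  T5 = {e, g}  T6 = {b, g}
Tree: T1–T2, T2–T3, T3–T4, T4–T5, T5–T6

Yes; width 1.

Checking the three conditions: (i) the bags cover all of {a, b, c, d, e, f, g}; (ii) for each edge, some bag contains both endpoints; (iii) the bags containing any fixed vertex form a subtree. All hold, so the decomposition is valid with width 2 − 1 = 1.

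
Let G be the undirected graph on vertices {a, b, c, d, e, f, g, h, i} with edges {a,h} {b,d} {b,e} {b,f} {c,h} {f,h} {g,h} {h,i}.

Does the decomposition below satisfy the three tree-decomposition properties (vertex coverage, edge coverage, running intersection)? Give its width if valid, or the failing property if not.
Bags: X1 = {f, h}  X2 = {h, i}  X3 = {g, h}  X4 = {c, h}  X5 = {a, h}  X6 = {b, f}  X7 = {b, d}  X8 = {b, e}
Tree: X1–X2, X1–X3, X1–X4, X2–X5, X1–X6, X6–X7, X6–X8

Every vertex of G appears in some bag (union = {a, b, c, d, e, f, g, h, i}); every edge is covered by a bag; and for each vertex v the set of bags containing v is connected in the bag tree. The decomposition is therefore valid. The largest bag has 2 vertices, so the width is 1.

Yes; width 1.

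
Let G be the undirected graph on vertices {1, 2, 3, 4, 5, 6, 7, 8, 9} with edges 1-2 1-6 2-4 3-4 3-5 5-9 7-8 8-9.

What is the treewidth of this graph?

1

A width-1 tree decomposition is:
Bags: B1 = {1, 6}  B2 = {1, 2}  B3 = {2, 4}  B4 = {3, 4}  B5 = {3, 5}  B6 = {5, 9}  B7 = {8, 9}  B8 = {7, 8}
Tree: B1–B2, B2–B3, B3–B4, B4–B5, B5–B6, B6–B7, B7–B8
The largest bag has 2 vertices, giving width 1; this decomposition certifies tw(G) ≤ 1. Any graph with an edge has treewidth ≥ 1, and G has the edge 6–1. Therefore the treewidth is 1.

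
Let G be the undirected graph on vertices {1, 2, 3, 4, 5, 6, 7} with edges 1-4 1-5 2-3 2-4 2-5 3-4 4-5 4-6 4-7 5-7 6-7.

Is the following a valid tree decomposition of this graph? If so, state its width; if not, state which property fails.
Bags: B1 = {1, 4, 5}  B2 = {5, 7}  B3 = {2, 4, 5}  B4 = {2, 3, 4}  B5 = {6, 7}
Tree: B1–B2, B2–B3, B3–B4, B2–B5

No — edge (4,7) lies in no bag.

A tree decomposition must satisfy three properties: every vertex lies in some bag; for every edge, both endpoints lie together in some bag; and for every vertex, the bags containing it form a connected subtree. Here edge (4,7) lies in no bag, so the decomposition is invalid.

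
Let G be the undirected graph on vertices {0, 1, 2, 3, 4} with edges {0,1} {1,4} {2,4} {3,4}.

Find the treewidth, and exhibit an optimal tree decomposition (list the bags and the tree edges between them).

Treewidth 1.
One optimal decomposition is:
Bags: B1 = {0, 1}  B2 = {1, 4}  B3 = {2, 4}  B4 = {3, 4}
Tree: B1–B2, B2–B3, B3–B4

Each bag holds 2 vertices, so the decomposition has width 1, which upper-bounds the treewidth. G has an edge, so its treewidth is at least 1. Hence tw(G) = 1 exactly.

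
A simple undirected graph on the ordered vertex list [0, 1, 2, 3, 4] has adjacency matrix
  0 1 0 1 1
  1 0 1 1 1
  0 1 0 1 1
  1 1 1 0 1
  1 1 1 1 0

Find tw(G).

3

A width-3 tree decomposition is:
Bags: B1 = {0, 1, 3, 4}  B2 = {1, 2, 3, 4}
Tree: B1–B2
The largest bag has 4 vertices, giving width 3; this decomposition certifies tw(G) ≤ 3. On the other hand G contains the 4-clique {0, 1, 3, 4}. A clique must lie in a single bag of any decomposition, so no decomposition can have width below 3. Hence tw(G) = 3 exactly.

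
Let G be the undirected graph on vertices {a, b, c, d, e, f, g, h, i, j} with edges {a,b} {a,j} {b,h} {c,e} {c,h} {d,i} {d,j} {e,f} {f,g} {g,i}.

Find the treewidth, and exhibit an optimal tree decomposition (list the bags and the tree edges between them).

Treewidth 2.
One optimal decomposition is:
Bags: B1 = {e, f, g}  B2 = {e, g, i}  B3 = {d, e, i}  B4 = {d, e, j}  B5 = {a, e, j}  B6 = {a, b, e}  B7 = {b, e, h}  B8 = {c, e, h}
Tree: B1–B2, B2–B3, B3–B4, B4–B5, B5–B6, B6–B7, B7–B8

The largest bag has 3 vertices, giving width 2; this decomposition certifies tw(G) ≤ 2. The edges e–f–g–i–d–j–a–b–h–c–e form a cycle, so G is not a tree and its treewidth is at least 2. Therefore the treewidth is 2.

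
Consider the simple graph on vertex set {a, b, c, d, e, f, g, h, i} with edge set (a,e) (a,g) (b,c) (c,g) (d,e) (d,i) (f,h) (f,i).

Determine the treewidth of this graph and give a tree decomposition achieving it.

The largest bag has 2 vertices, giving width 1; this decomposition certifies tw(G) ≤ 1. G has an edge, so its treewidth is at least 1. Combining the bounds, tw(G) = 1.

Treewidth 1.
Bags: B1 = {f, h}  B2 = {f, i}  B3 = {d, i}  B4 = {d, e}  B5 = {a, e}  B6 = {a, g}  B7 = {c, g}  B8 = {b, c}
Tree: B1–B2, B2–B3, B3–B4, B4–B5, B5–B6, B6–B7, B7–B8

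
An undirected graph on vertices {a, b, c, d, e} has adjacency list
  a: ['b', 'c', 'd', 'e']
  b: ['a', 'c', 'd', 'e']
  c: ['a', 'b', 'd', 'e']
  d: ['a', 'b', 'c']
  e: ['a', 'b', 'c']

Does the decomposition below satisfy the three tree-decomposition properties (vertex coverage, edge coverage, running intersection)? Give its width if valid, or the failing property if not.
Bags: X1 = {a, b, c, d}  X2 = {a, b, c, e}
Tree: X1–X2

Yes; width 3.

Checking the three conditions: (i) the bags cover all of {a, b, c, d, e}; (ii) for each edge, some bag contains both endpoints; (iii) the bags containing any fixed vertex form a subtree. All hold, so the decomposition is valid with width 4 − 1 = 3.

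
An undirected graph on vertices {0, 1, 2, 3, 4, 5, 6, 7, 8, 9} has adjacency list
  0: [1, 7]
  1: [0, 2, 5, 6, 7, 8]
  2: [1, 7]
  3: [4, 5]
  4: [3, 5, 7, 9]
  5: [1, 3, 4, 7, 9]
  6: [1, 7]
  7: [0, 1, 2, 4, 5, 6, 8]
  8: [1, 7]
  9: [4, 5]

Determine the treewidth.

A width-2 tree decomposition is:
Bags: B1 = {1, 6, 7}  B2 = {1, 7, 8}  B3 = {1, 5, 7}  B4 = {4, 5, 7}  B5 = {0, 1, 7}  B6 = {3, 4, 5}  B7 = {4, 5, 9}  B8 = {1, 2, 7}
Tree: B1–B2, B1–B3, B3–B4, B1–B5, B4–B6, B6–B7, B1–B8
The largest bag has 3 vertices, giving width 2; this decomposition certifies tw(G) ≤ 2. For the lower bound, the 3 vertices {4, 5, 9} are pairwise adjacent, and any tree decomposition puts a clique entirely inside one bag — forcing width ≥ 2. Combining the bounds, tw(G) = 2.

2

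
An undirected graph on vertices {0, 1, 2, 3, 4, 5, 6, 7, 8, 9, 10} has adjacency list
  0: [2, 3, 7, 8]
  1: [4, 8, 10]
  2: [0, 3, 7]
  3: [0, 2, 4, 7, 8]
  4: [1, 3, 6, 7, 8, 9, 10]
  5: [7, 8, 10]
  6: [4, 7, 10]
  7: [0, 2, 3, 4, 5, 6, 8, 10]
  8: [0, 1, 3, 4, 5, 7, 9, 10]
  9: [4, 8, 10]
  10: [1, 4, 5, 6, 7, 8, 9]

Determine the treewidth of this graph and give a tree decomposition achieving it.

Each bag holds 4 vertices, so the decomposition has width 3, which upper-bounds the treewidth. On the other hand G contains the 4-clique {1, 4, 8, 10}. A clique must lie in a single bag of any decomposition, so no decomposition can have width below 3. The upper and lower bounds meet at 3, so that is the treewidth.

Treewidth 3.
Bags: B1 = {3, 4, 7, 8}  B2 = {4, 7, 8, 10}  B3 = {1, 4, 8, 10}  B4 = {5, 7, 8, 10}  B5 = {4, 6, 7, 10}  B6 = {4, 8, 9, 10}  B7 = {0, 3, 7, 8}  B8 = {0, 2, 3, 7}
Tree: B1–B2, B2–B3, B2–B4, B2–B5, B3–B6, B1–B7, B7–B8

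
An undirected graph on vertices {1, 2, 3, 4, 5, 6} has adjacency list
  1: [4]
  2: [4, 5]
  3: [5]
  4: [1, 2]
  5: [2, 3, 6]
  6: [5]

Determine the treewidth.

1

A width-1 tree decomposition is:
Bags: B1 = {2, 4}  B2 = {2, 5}  B3 = {3, 5}  B4 = {5, 6}  B5 = {1, 4}
Tree: B1–B2, B2–B3, B3–B4, B1–B5
Each bag holds 2 vertices, so the decomposition has width 1, which upper-bounds the treewidth. Since G has at least one edge (e.g. 2–4), it is not an edgeless graph, so tw(G) ≥ 1. Hence tw(G) = 1 exactly.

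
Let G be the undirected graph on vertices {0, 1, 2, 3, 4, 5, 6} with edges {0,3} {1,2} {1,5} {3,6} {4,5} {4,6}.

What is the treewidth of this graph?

A width-1 tree decomposition is:
Bags: B1 = {0, 3}  B2 = {3, 6}  B3 = {4, 6}  B4 = {4, 5}  B5 = {1, 5}  B6 = {1, 2}
Tree: B1–B2, B2–B3, B3–B4, B4–B5, B5–B6
The largest bag has 2 vertices, giving width 1; this decomposition certifies tw(G) ≤ 1. G has an edge, so its treewidth is at least 1. Hence tw(G) = 1 exactly.

1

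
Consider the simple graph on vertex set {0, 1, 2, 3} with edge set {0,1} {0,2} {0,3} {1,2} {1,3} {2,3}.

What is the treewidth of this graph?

A width-3 tree decomposition is:
Bags: B1 = {0, 1, 2, 3}
Tree: (single bag)
A single bag containing all 4 vertices is trivially a valid decomposition of width 3. For the lower bound, the 4 vertices {0, 1, 2, 3} are pairwise adjacent, and any tree decomposition puts a clique entirely inside one bag — forcing width ≥ 3. Combining the bounds, tw(G) = 3.

3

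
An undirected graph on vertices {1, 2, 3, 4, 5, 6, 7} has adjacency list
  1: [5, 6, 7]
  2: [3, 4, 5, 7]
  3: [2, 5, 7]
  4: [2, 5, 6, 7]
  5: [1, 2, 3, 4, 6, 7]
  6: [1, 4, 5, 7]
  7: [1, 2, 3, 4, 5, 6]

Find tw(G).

3

A width-3 tree decomposition is:
Bags: B1 = {2, 3, 5, 7}  B2 = {2, 4, 5, 7}  B3 = {4, 5, 6, 7}  B4 = {1, 5, 6, 7}
Tree: B1–B2, B2–B3, B3–B4
Each bag holds 4 vertices, so the decomposition has width 3, which upper-bounds the treewidth. On the other hand G contains the 4-clique {1, 5, 6, 7}. A clique must lie in a single bag of any decomposition, so no decomposition can have width below 3. The upper and lower bounds meet at 3, so that is the treewidth.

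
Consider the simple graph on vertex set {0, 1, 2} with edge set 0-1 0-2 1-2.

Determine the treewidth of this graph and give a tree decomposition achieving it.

Treewidth 2.
One optimal decomposition is:
Bags: B1 = {0, 1, 2}
Tree: (single bag)

A single bag containing all 3 vertices is trivially a valid decomposition of width 2. Conversely, {0, 1, 2} is a clique of size 3, and the vertices of any clique must share a bag in every tree decomposition; so some bag has ≥ 3 vertices and tw(G) ≥ 2. Hence tw(G) = 2 exactly.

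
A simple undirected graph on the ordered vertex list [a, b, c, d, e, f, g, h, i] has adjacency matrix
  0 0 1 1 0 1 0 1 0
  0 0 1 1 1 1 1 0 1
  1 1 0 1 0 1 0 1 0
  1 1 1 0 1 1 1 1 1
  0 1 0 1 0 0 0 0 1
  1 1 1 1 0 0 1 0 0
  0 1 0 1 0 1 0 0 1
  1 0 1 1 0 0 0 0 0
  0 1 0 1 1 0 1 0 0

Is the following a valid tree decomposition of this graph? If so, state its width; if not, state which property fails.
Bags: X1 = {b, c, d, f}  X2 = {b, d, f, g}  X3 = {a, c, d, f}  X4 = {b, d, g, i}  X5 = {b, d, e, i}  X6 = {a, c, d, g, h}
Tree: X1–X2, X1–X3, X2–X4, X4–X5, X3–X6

No — bags containing vertex g are not connected in the tree.

A tree decomposition must satisfy three properties: every vertex lies in some bag; for every edge, both endpoints lie together in some bag; and for every vertex, the bags containing it form a connected subtree. Here bags containing vertex g are not connected in the tree, so the decomposition is invalid.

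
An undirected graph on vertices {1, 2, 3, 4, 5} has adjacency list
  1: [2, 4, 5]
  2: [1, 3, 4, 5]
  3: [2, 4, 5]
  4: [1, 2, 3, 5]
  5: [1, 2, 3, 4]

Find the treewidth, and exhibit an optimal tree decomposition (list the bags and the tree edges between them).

Treewidth 3.
Bags: B1 = {1, 2, 4, 5}  B2 = {2, 3, 4, 5}
Tree: B1–B2

The largest bag has 4 vertices, giving width 3; this decomposition certifies tw(G) ≤ 3. For the lower bound, the 4 vertices {1, 2, 4, 5} are pairwise adjacent, and any tree decomposition puts a clique entirely inside one bag — forcing width ≥ 3. The upper and lower bounds meet at 3, so that is the treewidth.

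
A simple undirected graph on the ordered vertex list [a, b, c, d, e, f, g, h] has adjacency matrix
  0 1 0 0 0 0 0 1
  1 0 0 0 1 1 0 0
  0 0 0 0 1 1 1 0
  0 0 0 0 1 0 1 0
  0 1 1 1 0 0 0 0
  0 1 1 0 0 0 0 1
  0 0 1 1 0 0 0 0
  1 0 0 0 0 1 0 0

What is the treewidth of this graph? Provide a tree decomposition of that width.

Every bag has size at most 3, so the width is 3 − 1 = 2 and tw(G) ≤ 2. The edges a–h–f–b–a form a cycle, so G is not a tree and its treewidth is at least 2. Combining the bounds, tw(G) = 2.

Treewidth 2.
Bags: B1 = {a, b, h}  B2 = {b, f, h}  B3 = {b, e, f}  B4 = {c, e, f}  B5 = {c, d, e}  B6 = {c, d, g}
Tree: B1–B2, B2–B3, B3–B4, B4–B5, B5–B6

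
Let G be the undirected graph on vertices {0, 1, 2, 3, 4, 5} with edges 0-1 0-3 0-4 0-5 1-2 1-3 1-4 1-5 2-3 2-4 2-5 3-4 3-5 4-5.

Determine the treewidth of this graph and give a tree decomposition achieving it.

Treewidth 4.
One such decomposition:
Bags: B1 = {1, 2, 3, 4, 5}  B2 = {0, 1, 3, 4, 5}
Tree: B1–B2

The largest bag has 5 vertices, giving width 4; this decomposition certifies tw(G) ≤ 4. For the lower bound, the 5 vertices {0, 1, 3, 4, 5} are pairwise adjacent, and any tree decomposition puts a clique entirely inside one bag — forcing width ≥ 4. Combining the bounds, tw(G) = 4.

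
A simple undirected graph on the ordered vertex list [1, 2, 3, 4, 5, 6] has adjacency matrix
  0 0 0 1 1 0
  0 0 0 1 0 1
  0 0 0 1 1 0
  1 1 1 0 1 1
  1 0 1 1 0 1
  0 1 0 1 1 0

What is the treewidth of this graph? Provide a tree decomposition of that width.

The largest bag has 3 vertices, giving width 2; this decomposition certifies tw(G) ≤ 2. Conversely, {2, 4, 6} is a clique of size 3, and the vertices of any clique must share a bag in every tree decomposition; so some bag has ≥ 3 vertices and tw(G) ≥ 2. Therefore the treewidth is 2.

Treewidth 2.
Bags: B1 = {4, 5, 6}  B2 = {3, 4, 5}  B3 = {2, 4, 6}  B4 = {1, 4, 5}
Tree: B1–B2, B1–B3, B1–B4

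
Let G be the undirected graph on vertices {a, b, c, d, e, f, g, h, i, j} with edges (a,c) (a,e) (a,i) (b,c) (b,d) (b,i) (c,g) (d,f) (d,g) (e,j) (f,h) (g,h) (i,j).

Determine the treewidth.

A width-2 tree decomposition is:
Bags: B1 = {f, g, h}  B2 = {d, f, g}  B3 = {c, d, g}  B4 = {b, c, d}  B5 = {a, b, c}  B6 = {a, b, i}  B7 = {a, e, i}  B8 = {e, i, j}
Tree: B1–B2, B2–B3, B3–B4, B4–B5, B5–B6, B6–B7, B7–B8
Each bag holds 3 vertices, so the decomposition has width 2, which upper-bounds the treewidth. For the lower bound, G contains the cycle h–f–d–g–h, so G is not a forest; only forests have treewidth ≤ 1, hence tw(G) ≥ 2. Hence tw(G) = 2 exactly.

2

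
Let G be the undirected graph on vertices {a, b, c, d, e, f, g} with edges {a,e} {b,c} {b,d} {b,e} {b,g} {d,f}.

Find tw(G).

1

A width-1 tree decomposition is:
Bags: B1 = {b, c}  B2 = {b, e}  B3 = {b, g}  B4 = {b, d}  B5 = {d, f}  B6 = {a, e}
Tree: B1–B2, B2–B3, B2–B4, B4–B5, B2–B6
The largest bag has 2 vertices, giving width 1; this decomposition certifies tw(G) ≤ 1. Since G has at least one edge (e.g. c–b), it is not an edgeless graph, so tw(G) ≥ 1. Combining the bounds, tw(G) = 1.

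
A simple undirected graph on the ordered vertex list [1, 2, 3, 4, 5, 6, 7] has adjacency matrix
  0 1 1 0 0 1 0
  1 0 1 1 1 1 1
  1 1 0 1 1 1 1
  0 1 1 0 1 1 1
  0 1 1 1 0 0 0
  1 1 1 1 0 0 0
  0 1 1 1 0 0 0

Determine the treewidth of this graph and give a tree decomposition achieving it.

Treewidth 3.
Bags: B1 = {2, 3, 4, 7}  B2 = {2, 3, 4, 6}  B3 = {1, 2, 3, 6}  B4 = {2, 3, 4, 5}
Tree: B1–B2, B2–B3, B2–B4

Every bag has size at most 4, so the width is 4 − 1 = 3 and tw(G) ≤ 3. For the lower bound, the 4 vertices {1, 2, 3, 6} are pairwise adjacent, and any tree decomposition puts a clique entirely inside one bag — forcing width ≥ 3. The upper and lower bounds meet at 3, so that is the treewidth.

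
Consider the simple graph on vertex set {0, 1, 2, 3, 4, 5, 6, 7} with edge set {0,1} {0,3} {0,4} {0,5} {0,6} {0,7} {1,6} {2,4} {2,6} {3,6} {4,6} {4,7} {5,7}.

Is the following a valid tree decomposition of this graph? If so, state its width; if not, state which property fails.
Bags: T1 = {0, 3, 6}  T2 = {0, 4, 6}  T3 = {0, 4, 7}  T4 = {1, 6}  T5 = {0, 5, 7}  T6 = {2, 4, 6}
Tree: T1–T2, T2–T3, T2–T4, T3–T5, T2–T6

No — edge (0,1) lies in no bag.

A tree decomposition must satisfy three properties: every vertex lies in some bag; for every edge, both endpoints lie together in some bag; and for every vertex, the bags containing it form a connected subtree. Here edge (0,1) lies in no bag, so the decomposition is invalid.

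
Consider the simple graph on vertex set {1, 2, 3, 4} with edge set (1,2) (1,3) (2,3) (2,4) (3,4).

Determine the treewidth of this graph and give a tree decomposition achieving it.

Treewidth 2.
One such decomposition:
Bags: B1 = {1, 2, 3}  B2 = {2, 3, 4}
Tree: B1–B2

Every bag has size at most 3, so the width is 3 − 1 = 2 and tw(G) ≤ 2. Conversely, {1, 2, 3} is a clique of size 3, and the vertices of any clique must share a bag in every tree decomposition; so some bag has ≥ 3 vertices and tw(G) ≥ 2. Hence tw(G) = 2 exactly.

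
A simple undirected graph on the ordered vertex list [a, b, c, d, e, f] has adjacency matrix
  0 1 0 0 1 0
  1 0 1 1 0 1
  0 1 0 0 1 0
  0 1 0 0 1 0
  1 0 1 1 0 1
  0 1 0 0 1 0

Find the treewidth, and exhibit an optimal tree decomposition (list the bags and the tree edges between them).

Treewidth 2.
Bags: B1 = {b, d, e}  B2 = {b, c, e}  B3 = {b, e, f}  B4 = {a, b, e}
Tree: B1–B2, B2–B3, B3–B4

Every bag has size at most 3, so the width is 3 − 1 = 2 and tw(G) ≤ 2. The edges d–b–c–e–d form a cycle, so G is not a tree and its treewidth is at least 2. Therefore the treewidth is 2.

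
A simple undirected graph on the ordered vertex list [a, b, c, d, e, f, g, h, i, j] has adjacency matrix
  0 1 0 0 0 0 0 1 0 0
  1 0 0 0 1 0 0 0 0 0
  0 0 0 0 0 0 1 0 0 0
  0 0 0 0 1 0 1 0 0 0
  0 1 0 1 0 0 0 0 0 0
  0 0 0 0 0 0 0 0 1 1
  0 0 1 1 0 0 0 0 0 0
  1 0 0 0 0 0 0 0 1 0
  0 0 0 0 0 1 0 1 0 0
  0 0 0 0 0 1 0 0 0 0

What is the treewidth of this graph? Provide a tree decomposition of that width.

Treewidth 1.
Bags: B1 = {f, j}  B2 = {f, i}  B3 = {h, i}  B4 = {a, h}  B5 = {a, b}  B6 = {b, e}  B7 = {d, e}  B8 = {d, g}  B9 = {c, g}
Tree: B1–B2, B2–B3, B3–B4, B4–B5, B5–B6, B6–B7, B7–B8, B8–B9

Every bag has size at most 2, so the width is 2 − 1 = 1 and tw(G) ≤ 1. Any graph with an edge has treewidth ≥ 1, and G has the edge j–f. Combining the bounds, tw(G) = 1.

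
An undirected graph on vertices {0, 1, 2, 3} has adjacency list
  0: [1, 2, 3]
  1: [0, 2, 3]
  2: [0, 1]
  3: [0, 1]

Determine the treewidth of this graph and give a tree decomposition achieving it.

Treewidth 2.
One optimal decomposition is:
Bags: B1 = {0, 1, 2}  B2 = {0, 1, 3}
Tree: B1–B2

Each bag holds 3 vertices, so the decomposition has width 2, which upper-bounds the treewidth. Conversely, {0, 1, 2} is a clique of size 3, and the vertices of any clique must share a bag in every tree decomposition; so some bag has ≥ 3 vertices and tw(G) ≥ 2. The upper and lower bounds meet at 2, so that is the treewidth.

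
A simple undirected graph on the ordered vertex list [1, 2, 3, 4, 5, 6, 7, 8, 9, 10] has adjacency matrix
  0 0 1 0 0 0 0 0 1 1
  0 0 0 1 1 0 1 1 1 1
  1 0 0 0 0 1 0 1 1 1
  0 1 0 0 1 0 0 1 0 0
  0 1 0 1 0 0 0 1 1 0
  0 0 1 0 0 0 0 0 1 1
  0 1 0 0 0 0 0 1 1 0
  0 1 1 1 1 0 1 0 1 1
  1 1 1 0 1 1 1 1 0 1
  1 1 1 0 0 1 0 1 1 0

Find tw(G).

3

A width-3 tree decomposition is:
Bags: B1 = {3, 8, 9, 10}  B2 = {3, 6, 9, 10}  B3 = {1, 3, 9, 10}  B4 = {2, 8, 9, 10}  B5 = {2, 5, 8, 9}  B6 = {2, 7, 8, 9}  B7 = {2, 4, 5, 8}
Tree: B1–B2, B2–B3, B1–B4, B4–B5, B5–B6, B5–B7
Each bag holds 4 vertices, so the decomposition has width 3, which upper-bounds the treewidth. For the lower bound, the 4 vertices {2, 8, 9, 10} are pairwise adjacent, and any tree decomposition puts a clique entirely inside one bag — forcing width ≥ 3. Combining the bounds, tw(G) = 3.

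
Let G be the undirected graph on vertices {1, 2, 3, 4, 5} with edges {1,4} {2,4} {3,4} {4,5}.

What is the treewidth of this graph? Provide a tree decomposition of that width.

Every bag has size at most 2, so the width is 2 − 1 = 1 and tw(G) ≤ 1. Any graph with an edge has treewidth ≥ 1, and G has the edge 4–1. Hence tw(G) = 1 exactly.

Treewidth 1.
One optimal decomposition is:
Bags: B1 = {1, 4}  B2 = {3, 4}  B3 = {4, 5}  B4 = {2, 4}
Tree: B1–B2, B1–B3, B2–B4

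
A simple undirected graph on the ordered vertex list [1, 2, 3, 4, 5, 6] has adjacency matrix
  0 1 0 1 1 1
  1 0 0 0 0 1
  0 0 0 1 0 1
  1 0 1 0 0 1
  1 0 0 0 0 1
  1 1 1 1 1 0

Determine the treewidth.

2

A width-2 tree decomposition is:
Bags: B1 = {1, 5, 6}  B2 = {1, 2, 6}  B3 = {1, 4, 6}  B4 = {3, 4, 6}
Tree: B1–B2, B2–B3, B3–B4
Each bag holds 3 vertices, so the decomposition has width 2, which upper-bounds the treewidth. On the other hand G contains the 3-clique {1, 2, 6}. A clique must lie in a single bag of any decomposition, so no decomposition can have width below 2. Hence tw(G) = 2 exactly.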